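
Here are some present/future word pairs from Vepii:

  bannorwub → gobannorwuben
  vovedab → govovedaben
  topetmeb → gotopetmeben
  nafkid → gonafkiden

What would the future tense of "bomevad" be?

gobomevaden

Every pair shown (bannorwub → gobannorwuben, vovedab → govovedaben, topetmeb → gotopetmeben, …) follows the same rule: add go- … -en around the stem.
So bomevad → gobomevaden.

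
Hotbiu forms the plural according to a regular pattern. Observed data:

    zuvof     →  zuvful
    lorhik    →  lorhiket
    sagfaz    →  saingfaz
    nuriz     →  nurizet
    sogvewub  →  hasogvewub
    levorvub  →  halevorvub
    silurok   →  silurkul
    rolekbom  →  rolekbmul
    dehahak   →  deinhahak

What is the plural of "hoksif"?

"hoksif" has last vowel 'i'. The stems whose last vowel is 'i' (nuriz → nurizet, lorhik → lorhiket) add -et.
The other patterns: stems whose last vowel is 'u' add the prefix ha-; stems whose last vowel is 'o' delete the last vowel and add -ul; stems whose last vowel is 'a' insert -in- after the first vowel.
So hoksif → hoksifet.

hoksifet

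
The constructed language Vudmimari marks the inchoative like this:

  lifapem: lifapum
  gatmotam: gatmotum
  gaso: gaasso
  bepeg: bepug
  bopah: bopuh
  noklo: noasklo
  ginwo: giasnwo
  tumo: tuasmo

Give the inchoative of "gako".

gaasko

ginwo and gatmotam both begin with g- yet inflect differently (giasnwo, gatmotum), so the first letter is not what conditions the rule; the final letter is.
"gako" ends in -o. The stems ending in -o (ginwo → giasnwo, gaso → gaasso, noklo → noasklo) insert -as- after the first vowel.
The other pattern: stems ending in -g, -h or -m change the last vowel to 'u'.
So gako → gaasko.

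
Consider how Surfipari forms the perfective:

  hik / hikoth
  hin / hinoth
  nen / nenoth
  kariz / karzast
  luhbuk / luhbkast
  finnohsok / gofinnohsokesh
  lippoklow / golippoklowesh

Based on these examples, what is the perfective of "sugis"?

hik and luhbuk both end in -k yet inflect differently (hikoth, luhbkast), so the final letter is not what conditions the rule; the number of vowels is.
"sugis" has 2 vowels. The stems with 2 vowels (kariz → karzast, luhbuk → luhbkast) delete the last vowel and add -ast.
So sugis → sugsast.

sugsast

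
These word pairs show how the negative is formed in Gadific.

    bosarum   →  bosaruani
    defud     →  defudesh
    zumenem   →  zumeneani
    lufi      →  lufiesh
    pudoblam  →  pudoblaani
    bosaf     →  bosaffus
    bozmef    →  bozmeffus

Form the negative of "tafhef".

tafheffus

zumenem and bozmef both have last vowel 'e' yet inflect differently (zumeneani, bozmeffus), so the last vowel is not what conditions the rule; the final letter is.
"tafhef" ends in -f. The stems ending in -f (bozmef → bozmeffus, bosaf → bosaffus) double the final consonant and add -us.
The other patterns: stems ending in -m drop the final letter and add -ani; stems ending in -d or -i add -esh.
So tafhef → tafheffus.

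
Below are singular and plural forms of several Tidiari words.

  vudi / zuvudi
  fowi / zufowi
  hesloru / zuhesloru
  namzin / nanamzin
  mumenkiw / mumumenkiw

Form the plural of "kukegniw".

"kukegniw" ends in a consonant. The stems ending in a consonant (namzin → nanamzin, mumenkiw → mumumenkiw) repeat the first consonant+vowel as a prefix.
So kukegniw → kukukegniw.

kukukegniw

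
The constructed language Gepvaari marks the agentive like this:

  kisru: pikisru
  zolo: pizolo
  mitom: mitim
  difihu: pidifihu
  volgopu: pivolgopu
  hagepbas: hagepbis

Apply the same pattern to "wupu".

zolo and mitom both have last vowel 'o' yet inflect differently (pizolo, mitim), so the last vowel is not what conditions the rule; whether the stem ends in a vowel or a consonant is.
"wupu" ends in a vowel. The stems ending in a vowel (difihu → pidifihu, kisru → pikisru, volgopu → pivolgopu) add the prefix pi-.
The other pattern: stems ending in a consonant change the last vowel to 'i'.
So wupu → piwupu.

piwupu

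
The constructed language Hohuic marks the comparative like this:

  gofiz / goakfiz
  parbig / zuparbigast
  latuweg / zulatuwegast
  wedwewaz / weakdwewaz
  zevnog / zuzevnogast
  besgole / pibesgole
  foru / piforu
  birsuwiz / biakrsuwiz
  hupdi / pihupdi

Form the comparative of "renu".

parbig and gofiz both have last vowel 'i' yet inflect differently (zuparbigast, goakfiz), so the last vowel is not what conditions the rule; the final letter is.
"renu" ends in -u. The one such stem in the data (foru → piforu) adds the prefix pi-, so the same rule applies.
The other patterns: stems ending in -g add zu- … -ast around the stem; stems ending in -z insert -ak- after the first vowel.
So renu → pirenu.

pirenu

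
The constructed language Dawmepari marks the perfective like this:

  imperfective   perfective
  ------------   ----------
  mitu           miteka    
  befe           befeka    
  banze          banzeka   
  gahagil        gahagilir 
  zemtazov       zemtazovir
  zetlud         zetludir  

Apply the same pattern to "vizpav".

mitu and zetlud both have last vowel 'u' yet inflect differently (miteka, zetludir), so the last vowel is not what conditions the rule; whether the stem ends in a vowel or a consonant is.
"vizpav" ends in a consonant. The stems ending in a consonant (gahagil → gahagilir, zemtazov → zemtazovir, zetlud → zetludir) add -ir.
The other pattern: stems ending in a vowel drop the final letter and add -eka.
So vizpav → vizpavir.

vizpavir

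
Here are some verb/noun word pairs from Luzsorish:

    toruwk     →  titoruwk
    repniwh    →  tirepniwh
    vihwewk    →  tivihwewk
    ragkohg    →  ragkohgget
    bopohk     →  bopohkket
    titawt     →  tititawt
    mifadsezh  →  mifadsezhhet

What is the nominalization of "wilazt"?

repniwh and mifadsezh both end in -h yet inflect differently (tirepniwh, mifadsezhhet), so the final letter is not what conditions the rule; the second-to-last letter is.
"wilazt" has second-to-last letter 'z'. The one such stem in the data (mifadsezh → mifadsezhhet) doubles the final consonant and adds -et (as do ragkohg, bopohk), so the same rule applies.
So wilazt → wilazttet.

wilazttet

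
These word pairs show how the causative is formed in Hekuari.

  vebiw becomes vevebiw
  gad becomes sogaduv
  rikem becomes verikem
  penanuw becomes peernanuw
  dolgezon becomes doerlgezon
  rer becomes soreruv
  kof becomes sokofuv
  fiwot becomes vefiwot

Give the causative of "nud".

vebiw and penanuw both end in -w yet inflect differently (vevebiw, peernanuw), so the final letter is not what conditions the rule; the number of vowels is.
"nud" has 1 vowel. The stems with 1 vowel (rer → soreruv, kof → sokofuv, gad → sogaduv) add so- … -uv around the stem.
The other patterns: stems with 2 vowels add the prefix ve-; stems with 3 vowels insert -er- after the first vowel.
So nud → sonuduv.

sonuduv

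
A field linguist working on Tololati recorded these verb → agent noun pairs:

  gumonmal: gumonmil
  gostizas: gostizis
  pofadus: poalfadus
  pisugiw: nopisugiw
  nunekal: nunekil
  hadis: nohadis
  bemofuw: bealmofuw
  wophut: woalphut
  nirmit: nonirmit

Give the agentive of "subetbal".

"subetbal" has last vowel 'a'. The stems whose last vowel is 'a' (nunekal → nunekil, gostizas → gostizis, gumonmal → gumonmil) change the last vowel to 'i'.
The other patterns: stems whose last vowel is 'u' insert -al- after the first vowel; stems whose last vowel is 'i' add the prefix no-.
So subetbal → subetbil.

subetbil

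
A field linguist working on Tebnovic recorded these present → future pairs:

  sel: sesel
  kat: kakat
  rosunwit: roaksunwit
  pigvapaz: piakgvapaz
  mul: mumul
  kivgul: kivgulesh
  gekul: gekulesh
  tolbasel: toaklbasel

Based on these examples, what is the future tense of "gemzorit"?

geakmzorit

"gemzorit" has 3 vowels. The stems with 3 vowels (tolbasel → toaklbasel, pigvapaz → piakgvapaz, rosunwit → roaksunwit) insert -ak- after the first vowel.
So gemzorit → geakmzorit.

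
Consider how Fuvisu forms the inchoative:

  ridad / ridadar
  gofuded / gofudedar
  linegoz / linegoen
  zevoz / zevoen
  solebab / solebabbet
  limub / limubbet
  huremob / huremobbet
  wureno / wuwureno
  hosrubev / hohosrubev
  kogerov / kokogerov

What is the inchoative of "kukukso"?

kukukukso

ridad and solebab both have last vowel 'a' yet inflect differently (ridadar, solebabbet), so the last vowel is not what conditions the rule; the final letter is.
"kukukso" ends in -o. The one such stem in the data (wureno → wuwureno) repeats the first consonant+vowel as a prefix (as do hosrubev, kogerov), so the same rule applies.
So kukukso → kukukukso.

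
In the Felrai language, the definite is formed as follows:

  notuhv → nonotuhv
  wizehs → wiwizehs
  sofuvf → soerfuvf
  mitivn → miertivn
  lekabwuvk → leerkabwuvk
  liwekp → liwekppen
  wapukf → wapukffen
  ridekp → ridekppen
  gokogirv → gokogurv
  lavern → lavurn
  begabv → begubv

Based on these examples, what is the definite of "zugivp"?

zuergivp

sofuvf and wapukf both end in -f yet inflect differently (soerfuvf, wapukffen), so the final letter is not what conditions the rule; the second-to-last letter is.
"zugivp" has second-to-last letter 'v'. The stems whose second-to-last letter is 'v' (sofuvf → soerfuvf, mitivn → miertivn, lekabwuvk → leerkabwuvk) insert -er- after the first vowel.
So zugivp → zuergivp.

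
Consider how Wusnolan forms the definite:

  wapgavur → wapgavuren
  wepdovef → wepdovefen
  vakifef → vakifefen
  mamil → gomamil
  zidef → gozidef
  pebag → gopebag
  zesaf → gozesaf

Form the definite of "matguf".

gomatguf

"matguf" has 2 vowels. The stems with 2 vowels (mamil → gomamil, zidef → gozidef, pebag → gopebag) add the prefix go-.
The other pattern: stems with 3 vowels add -en.
So matguf → gomatguf.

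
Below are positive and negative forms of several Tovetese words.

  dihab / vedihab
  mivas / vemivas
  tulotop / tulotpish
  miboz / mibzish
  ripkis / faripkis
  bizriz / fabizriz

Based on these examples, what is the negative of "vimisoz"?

"vimisoz" has last vowel 'o'. The stems whose last vowel is 'o' (tulotop → tulotpish, miboz → mibzish) delete the last vowel and add -ish.
The other patterns: stems whose last vowel is 'a' add the prefix ve-; stems whose last vowel is 'i' add the prefix fa-.
So vimisoz → vimiszish.

vimiszish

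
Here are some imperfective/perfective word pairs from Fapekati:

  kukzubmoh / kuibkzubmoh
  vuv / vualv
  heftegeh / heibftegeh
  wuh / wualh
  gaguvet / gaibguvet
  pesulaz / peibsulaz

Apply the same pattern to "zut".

zualt

wuh and heftegeh both end in -h yet inflect differently (wualh, heibftegeh), so the final letter is not what conditions the rule; the number of vowels is.
"zut" has 1 vowel. The stems with 1 vowel (wuh → wualh, vuv → vualv) insert -al- after the first vowel.
So zut → zualt.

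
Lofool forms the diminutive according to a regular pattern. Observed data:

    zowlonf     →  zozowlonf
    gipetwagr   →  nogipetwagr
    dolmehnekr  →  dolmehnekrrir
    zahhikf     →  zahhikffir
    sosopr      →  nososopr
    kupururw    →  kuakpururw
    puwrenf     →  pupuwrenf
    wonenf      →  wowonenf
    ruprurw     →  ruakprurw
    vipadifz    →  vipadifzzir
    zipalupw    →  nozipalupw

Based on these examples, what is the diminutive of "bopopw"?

nobopopw

zahhikf and zowlonf both end in -f yet inflect differently (zahhikffir, zozowlonf), so the final letter is not what conditions the rule; the second-to-last letter is.
"bopopw" has second-to-last letter 'p'. The stems whose second-to-last letter is 'p' (sosopr → nososopr, zipalupw → nozipalupw) add the prefix no-.
The other patterns: stems whose second-to-last letter is 'f' or 'k' double the final consonant and add -ir; stems whose second-to-last letter is 'n' repeat the first consonant+vowel as a prefix; stems whose second-to-last letter is 'r' insert -ak- after the first vowel.
So bopopw → nobopopw.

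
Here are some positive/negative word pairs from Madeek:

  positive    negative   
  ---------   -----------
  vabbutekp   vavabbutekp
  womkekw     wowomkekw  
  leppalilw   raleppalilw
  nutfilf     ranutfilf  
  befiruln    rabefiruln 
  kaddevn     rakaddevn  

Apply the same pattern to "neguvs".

raneguvs

womkekw and leppalilw both end in -w yet inflect differently (wowomkekw, raleppalilw), so the final letter is not what conditions the rule; the second-to-last letter is.
"neguvs" has second-to-last letter 'v'. The one such stem in the data (kaddevn → rakaddevn) adds the prefix ra-, so the same rule applies.
So neguvs → raneguvs.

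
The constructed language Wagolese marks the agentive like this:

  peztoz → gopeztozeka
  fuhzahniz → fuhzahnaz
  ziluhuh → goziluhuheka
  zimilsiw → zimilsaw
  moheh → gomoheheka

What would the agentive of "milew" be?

gomileweka

fuhzahniz and peztoz both end in -z yet inflect differently (fuhzahnaz, gopeztozeka), so the final letter is not what conditions the rule; the last vowel is.
"milew" has last vowel 'e'. The one such stem in the data (moheh → gomoheheka) adds go- … -eka around the stem, so the same rule applies.
The other pattern: stems whose last vowel is 'i' change the last vowel to 'a'.
So milew → gomileweka.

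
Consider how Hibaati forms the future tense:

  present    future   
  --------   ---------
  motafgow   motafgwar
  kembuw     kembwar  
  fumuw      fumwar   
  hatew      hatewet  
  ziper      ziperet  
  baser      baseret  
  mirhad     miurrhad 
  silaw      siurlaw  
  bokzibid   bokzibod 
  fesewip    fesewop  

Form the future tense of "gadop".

gadpar

motafgow and hatew both end in -w yet inflect differently (motafgwar, hatewet), so the final letter is not what conditions the rule; the last vowel is.
"gadop" has last vowel 'o'. The one such stem in the data (motafgow → motafgwar) deletes the last vowel and adds -ar (as do kembuw, fumuw), so the same rule applies.
So gadop → gadpar.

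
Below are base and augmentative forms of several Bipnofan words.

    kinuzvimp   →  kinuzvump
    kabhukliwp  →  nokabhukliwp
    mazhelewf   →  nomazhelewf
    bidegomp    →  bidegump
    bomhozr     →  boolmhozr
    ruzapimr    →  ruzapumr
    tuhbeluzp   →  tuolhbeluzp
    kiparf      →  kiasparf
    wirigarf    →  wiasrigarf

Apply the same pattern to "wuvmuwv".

mazhelewf and wirigarf both end in -f yet inflect differently (nomazhelewf, wiasrigarf), so the final letter is not what conditions the rule; the second-to-last letter is.
"wuvmuwv" has second-to-last letter 'w'. The stems whose second-to-last letter is 'w' (kabhukliwp → nokabhukliwp, mazhelewf → nomazhelewf) add the prefix no-.
The other patterns: stems whose second-to-last letter is 'r' insert -as- after the first vowel; stems whose second-to-last letter is 'z' insert -ol- after the first vowel; stems whose second-to-last letter is 'm' change the last vowel to 'u'.
So wuvmuwv → nowuvmuwv.

nowuvmuwv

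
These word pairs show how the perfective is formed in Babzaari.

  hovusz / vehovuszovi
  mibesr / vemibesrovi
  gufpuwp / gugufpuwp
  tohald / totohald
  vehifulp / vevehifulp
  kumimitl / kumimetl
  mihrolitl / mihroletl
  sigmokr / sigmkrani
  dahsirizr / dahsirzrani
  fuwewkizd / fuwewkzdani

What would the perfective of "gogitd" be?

mibesr and sigmokr both end in -r yet inflect differently (vemibesrovi, sigmkrani), so the final letter is not what conditions the rule; the second-to-last letter is.
"gogitd" has second-to-last letter 't'. The stems whose second-to-last letter is 't' (kumimitl → kumimetl, mihrolitl → mihroletl) change the last vowel to 'e'.
The other patterns: stems whose second-to-last letter is 's' add ve- … -ovi around the stem; stems whose second-to-last letter is 'l' or 'w' repeat the first consonant+vowel as a prefix; stems whose second-to-last letter is 'k' or 'z' delete the last vowel and add -ani.
So gogitd → gogetd.

gogetd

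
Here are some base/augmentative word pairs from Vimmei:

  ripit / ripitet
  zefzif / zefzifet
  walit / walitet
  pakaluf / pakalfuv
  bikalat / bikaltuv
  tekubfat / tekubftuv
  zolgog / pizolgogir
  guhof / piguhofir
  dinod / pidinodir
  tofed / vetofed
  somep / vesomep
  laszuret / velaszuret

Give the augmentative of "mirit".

"mirit" has last vowel 'i'. The stems whose last vowel is 'i' (ripit → ripitet, zefzif → zefzifet, walit → walitet) add -et.
So mirit → miritet.

miritet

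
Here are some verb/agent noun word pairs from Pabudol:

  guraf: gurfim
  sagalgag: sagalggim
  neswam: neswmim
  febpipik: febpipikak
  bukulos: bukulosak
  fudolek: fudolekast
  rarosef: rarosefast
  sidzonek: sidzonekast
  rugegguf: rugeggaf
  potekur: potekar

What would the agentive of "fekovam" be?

febpipik and fudolek both end in -k yet inflect differently (febpipikak, fudolekast), so the final letter is not what conditions the rule; the last vowel is.
"fekovam" has last vowel 'a'. The stems whose last vowel is 'a' (guraf → gurfim, sagalgag → sagalggim, neswam → neswmim) delete the last vowel and add -im.
The other patterns: stems whose last vowel is 'i' or 'o' add -ak; stems whose last vowel is 'e' add -ast; stems whose last vowel is 'u' change the last vowel to 'a'.
So fekovam → fekovmim.

fekovmim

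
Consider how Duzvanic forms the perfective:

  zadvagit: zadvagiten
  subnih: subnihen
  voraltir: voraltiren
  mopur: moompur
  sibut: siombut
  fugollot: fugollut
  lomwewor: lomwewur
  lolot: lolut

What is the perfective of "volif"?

volifen

voraltir and mopur both end in -r yet inflect differently (voraltiren, moompur), so the final letter is not what conditions the rule; the last vowel is.
"volif" has last vowel 'i'. The stems whose last vowel is 'i' (zadvagit → zadvagiten, subnih → subnihen, voraltir → voraltiren) add -en.
The other patterns: stems whose last vowel is 'u' insert -om- after the first vowel; stems whose last vowel is 'o' change the last vowel to 'u'.
So volif → volifen.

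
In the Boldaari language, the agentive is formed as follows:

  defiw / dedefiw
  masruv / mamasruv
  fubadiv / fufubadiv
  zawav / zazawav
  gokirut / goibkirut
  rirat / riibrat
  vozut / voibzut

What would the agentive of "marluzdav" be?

mamarluzdav

"marluzdav" ends in -v. The stems ending in -v (masruv → mamasruv, fubadiv → fufubadiv, zawav → zazawav) repeat the first consonant+vowel as a prefix.
The other pattern: stems ending in -t insert -ib- after the first vowel.
So marluzdav → mamarluzdav.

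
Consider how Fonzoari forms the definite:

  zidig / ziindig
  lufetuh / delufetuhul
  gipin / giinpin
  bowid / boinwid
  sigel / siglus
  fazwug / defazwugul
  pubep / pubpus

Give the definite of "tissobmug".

detissobmugul

zidig and fazwug both end in -g yet inflect differently (ziindig, defazwugul), so the final letter is not what conditions the rule; the last vowel is.
"tissobmug" has last vowel 'u'. The stems whose last vowel is 'u' (fazwug → defazwugul, lufetuh → delufetuhul) add de- … -ul around the stem.
The other patterns: stems whose last vowel is 'i' insert -in- after the first vowel; stems whose last vowel is 'e' delete the last vowel and add -us.
So tissobmug → detissobmugul.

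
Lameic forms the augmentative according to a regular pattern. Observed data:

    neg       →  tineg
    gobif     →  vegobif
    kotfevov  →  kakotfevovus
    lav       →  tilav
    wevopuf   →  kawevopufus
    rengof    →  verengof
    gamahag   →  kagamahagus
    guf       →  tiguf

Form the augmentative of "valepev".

kavalepevus

guf and rengof both end in -f yet inflect differently (tiguf, verengof), so the final letter is not what conditions the rule; the number of vowels is.
"valepev" has 3 vowels. The stems with 3 vowels (kotfevov → kakotfevovus, wevopuf → kawevopufus, gamahag → kagamahagus) add ka- … -us around the stem.
So valepev → kavalepevus.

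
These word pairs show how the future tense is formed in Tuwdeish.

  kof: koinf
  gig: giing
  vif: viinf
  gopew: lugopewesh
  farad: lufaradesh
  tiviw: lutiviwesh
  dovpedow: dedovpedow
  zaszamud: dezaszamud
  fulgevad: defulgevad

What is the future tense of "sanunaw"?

gopew and dovpedow both end in -w yet inflect differently (lugopewesh, dedovpedow), so the final letter is not what conditions the rule; the number of vowels is.
"sanunaw" has 3 vowels. The stems with 3 vowels (dovpedow → dedovpedow, zaszamud → dezaszamud, fulgevad → defulgevad) add the prefix de-.
So sanunaw → desanunaw.

desanunaw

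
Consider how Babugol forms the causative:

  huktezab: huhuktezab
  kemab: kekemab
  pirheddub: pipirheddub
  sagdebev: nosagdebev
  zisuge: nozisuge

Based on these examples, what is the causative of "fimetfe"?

nofimetfe

huktezab and sagdebev both have 3 vowels yet inflect differently (huhuktezab, nosagdebev), so the number of vowels is not what conditions the rule; the final letter is.
"fimetfe" ends in -e. The one such stem in the data (zisuge → nozisuge) adds the prefix no-, so the same rule applies.
So fimetfe → nofimetfe.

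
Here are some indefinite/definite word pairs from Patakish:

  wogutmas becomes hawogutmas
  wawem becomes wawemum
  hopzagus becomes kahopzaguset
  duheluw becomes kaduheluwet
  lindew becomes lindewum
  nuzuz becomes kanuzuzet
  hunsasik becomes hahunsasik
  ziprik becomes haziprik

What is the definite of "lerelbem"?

lerelbemum

lindew and duheluw both end in -w yet inflect differently (lindewum, kaduheluwet), so the final letter is not what conditions the rule; the last vowel is.
"lerelbem" has last vowel 'e'. The stems whose last vowel is 'e' (lindew → lindewum, wawem → wawemum) add -um.
So lerelbem → lerelbemum.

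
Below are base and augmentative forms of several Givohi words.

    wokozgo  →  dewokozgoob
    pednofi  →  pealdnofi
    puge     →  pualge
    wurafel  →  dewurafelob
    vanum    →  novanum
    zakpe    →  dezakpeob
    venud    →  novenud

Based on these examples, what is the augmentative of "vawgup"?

"vawgup" begins with v-. The stems beginning with v- (venud → novenud, vanum → novanum) add the prefix no-.
The other patterns: stems beginning with p- insert -al- after the first vowel; stems beginning with w- or z- add de- … -ob around the stem.
So vawgup → novawgup.

novawgup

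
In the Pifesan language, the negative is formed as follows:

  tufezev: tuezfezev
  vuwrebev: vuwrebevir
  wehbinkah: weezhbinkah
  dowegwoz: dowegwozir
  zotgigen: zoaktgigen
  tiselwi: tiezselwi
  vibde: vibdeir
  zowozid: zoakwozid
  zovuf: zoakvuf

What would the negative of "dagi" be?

dagiir

"dagi" begins with d-. The one such stem in the data (dowegwoz → dowegwozir) adds -ir, so the same rule applies.
The other patterns: stems beginning with z- insert -ak- after the first vowel; stems beginning with t- or w- insert -ez- after the first vowel.
So dagi → dagiir.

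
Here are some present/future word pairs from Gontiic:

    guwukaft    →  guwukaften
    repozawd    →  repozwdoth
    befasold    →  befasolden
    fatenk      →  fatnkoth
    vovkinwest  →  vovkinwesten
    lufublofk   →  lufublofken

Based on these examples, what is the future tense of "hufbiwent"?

repozawd and befasold both end in -d yet inflect differently (repozwdoth, befasolden), so the final letter is not what conditions the rule; the second-to-last letter is.
"hufbiwent" has second-to-last letter 'n'. The one such stem in the data (fatenk → fatnkoth) deletes the last vowel and adds -oth (as does repozawd), so the same rule applies.
The other pattern: stems whose second-to-last letter is 'f', 'l' or 's' add -en.
So hufbiwent → hufbiwntoth.

hufbiwntoth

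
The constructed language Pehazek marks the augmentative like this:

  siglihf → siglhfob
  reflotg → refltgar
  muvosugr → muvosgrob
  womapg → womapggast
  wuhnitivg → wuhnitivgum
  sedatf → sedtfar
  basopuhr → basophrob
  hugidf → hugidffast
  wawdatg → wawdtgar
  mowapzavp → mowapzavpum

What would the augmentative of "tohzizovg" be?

tohzizovgum

"tohzizovg" has second-to-last letter 'v'. The stems whose second-to-last letter is 'v' (mowapzavp → mowapzavpum, wuhnitivg → wuhnitivgum) add -um.
So tohzizovg → tohzizovgum.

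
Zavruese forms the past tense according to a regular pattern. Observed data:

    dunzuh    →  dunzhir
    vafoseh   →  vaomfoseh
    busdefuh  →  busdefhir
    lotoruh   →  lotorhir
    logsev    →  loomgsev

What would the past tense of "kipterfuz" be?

busdefuh and vafoseh both end in -h yet inflect differently (busdefhir, vaomfoseh), so the final letter is not what conditions the rule; the last vowel is.
"kipterfuz" has last vowel 'u'. The stems whose last vowel is 'u' (busdefuh → busdefhir, lotoruh → lotorhir, dunzuh → dunzhir) delete the last vowel and add -ir.
The other pattern: stems whose last vowel is 'e' insert -om- after the first vowel.
So kipterfuz → kipterfzir.

kipterfzir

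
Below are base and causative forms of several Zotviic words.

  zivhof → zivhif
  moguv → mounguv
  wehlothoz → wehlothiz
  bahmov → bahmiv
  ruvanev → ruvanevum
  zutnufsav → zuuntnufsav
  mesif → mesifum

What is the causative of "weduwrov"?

weduwriv

mesif and zivhof both end in -f yet inflect differently (mesifum, zivhif), so the final letter is not what conditions the rule; the last vowel is.
"weduwrov" has last vowel 'o'. The stems whose last vowel is 'o' (wehlothoz → wehlothiz, zivhof → zivhif, bahmov → bahmiv) change the last vowel to 'i'.
The other patterns: stems whose last vowel is 'e' or 'i' add -um; stems whose last vowel is 'a' or 'u' insert -un- after the first vowel.
So weduwrov → weduwriv.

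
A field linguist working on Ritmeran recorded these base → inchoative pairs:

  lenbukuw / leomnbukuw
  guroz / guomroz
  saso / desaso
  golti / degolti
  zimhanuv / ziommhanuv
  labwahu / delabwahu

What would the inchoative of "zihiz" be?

ziomhiz

lenbukuw and labwahu both have last vowel 'u' yet inflect differently (leomnbukuw, delabwahu), so the last vowel is not what conditions the rule; whether the stem ends in a vowel or a consonant is.
"zihiz" ends in a consonant. The stems ending in a consonant (lenbukuw → leomnbukuw, guroz → guomroz, zimhanuv → ziommhanuv) insert -om- after the first vowel.
The other pattern: stems ending in a vowel add the prefix de-.
So zihiz → ziomhiz.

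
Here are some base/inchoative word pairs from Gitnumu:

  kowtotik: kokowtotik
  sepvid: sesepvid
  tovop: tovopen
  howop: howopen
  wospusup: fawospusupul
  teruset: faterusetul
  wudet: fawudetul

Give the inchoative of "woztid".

wowoztid

tovop and wospusup both end in -p yet inflect differently (tovopen, fawospusupul), so the final letter is not what conditions the rule; the last vowel is.
"woztid" has last vowel 'i'. The stems whose last vowel is 'i' (kowtotik → kokowtotik, sepvid → sesepvid) repeat the first consonant+vowel as a prefix.
The other patterns: stems whose last vowel is 'o' add -en; stems whose last vowel is 'e' or 'u' add fa- … -ul around the stem.
So woztid → wowoztid.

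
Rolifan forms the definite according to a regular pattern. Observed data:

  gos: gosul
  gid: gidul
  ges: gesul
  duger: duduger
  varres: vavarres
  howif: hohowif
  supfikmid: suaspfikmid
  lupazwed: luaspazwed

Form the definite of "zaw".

zawul

gos and varres both end in -s yet inflect differently (gosul, vavarres), so the final letter is not what conditions the rule; the number of vowels is.
"zaw" has 1 vowel. The stems with 1 vowel (gos → gosul, gid → gidul, ges → gesul) add -ul.
The other patterns: stems with 2 vowels repeat the first consonant+vowel as a prefix; stems with 3 vowels insert -as- after the first vowel.
So zaw → zawul.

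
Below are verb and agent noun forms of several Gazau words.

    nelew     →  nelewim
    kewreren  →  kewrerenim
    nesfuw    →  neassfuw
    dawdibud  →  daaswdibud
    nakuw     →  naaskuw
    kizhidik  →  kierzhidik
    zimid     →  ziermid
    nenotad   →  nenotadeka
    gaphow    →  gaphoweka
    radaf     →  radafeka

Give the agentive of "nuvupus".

nelew and nesfuw both end in -w yet inflect differently (nelewim, neassfuw), so the final letter is not what conditions the rule; the last vowel is.
"nuvupus" has last vowel 'u'. The stems whose last vowel is 'u' (nesfuw → neassfuw, dawdibud → daaswdibud, nakuw → naaskuw) insert -as- after the first vowel.
The other patterns: stems whose last vowel is 'e' add -im; stems whose last vowel is 'i' insert -er- after the first vowel; stems whose last vowel is 'a' or 'o' add -eka.
So nuvupus → nuasvupus.

nuasvupus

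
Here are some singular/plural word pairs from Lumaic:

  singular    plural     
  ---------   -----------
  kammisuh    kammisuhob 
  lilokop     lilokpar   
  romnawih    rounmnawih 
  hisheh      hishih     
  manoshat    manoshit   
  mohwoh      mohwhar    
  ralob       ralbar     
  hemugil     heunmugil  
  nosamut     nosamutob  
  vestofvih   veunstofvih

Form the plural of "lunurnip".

"lunurnip" has last vowel 'i'. The stems whose last vowel is 'i' (romnawih → rounmnawih, hemugil → heunmugil, vestofvih → veunstofvih) insert -un- after the first vowel.
So lunurnip → luunnurnip.

luunnurnip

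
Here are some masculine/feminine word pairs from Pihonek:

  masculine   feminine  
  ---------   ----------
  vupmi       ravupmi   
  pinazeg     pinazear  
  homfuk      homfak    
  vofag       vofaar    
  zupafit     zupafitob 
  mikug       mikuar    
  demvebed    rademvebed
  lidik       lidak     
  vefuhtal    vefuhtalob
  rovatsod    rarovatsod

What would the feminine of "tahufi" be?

ratahufi

zupafit and lidik both have last vowel 'i' yet inflect differently (zupafitob, lidak), so the last vowel is not what conditions the rule; the final letter is.
"tahufi" ends in -i. The one such stem in the data (vupmi → ravupmi) adds the prefix ra-, so the same rule applies.
The other patterns: stems ending in -l or -t add -ob; stems ending in -k change the last vowel to 'a'; stems ending in -g drop the final letter and add -ar.
So tahufi → ratahufi.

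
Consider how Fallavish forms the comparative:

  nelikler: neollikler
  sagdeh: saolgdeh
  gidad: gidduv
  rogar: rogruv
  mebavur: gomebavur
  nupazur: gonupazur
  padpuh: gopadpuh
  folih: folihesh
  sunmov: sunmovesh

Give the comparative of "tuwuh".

nelikler and rogar both end in -r yet inflect differently (neollikler, rogruv), so the final letter is not what conditions the rule; the last vowel is.
"tuwuh" has last vowel 'u'. The stems whose last vowel is 'u' (mebavur → gomebavur, nupazur → gonupazur, padpuh → gopadpuh) add the prefix go-.
So tuwuh → gotuwuh.

gotuwuh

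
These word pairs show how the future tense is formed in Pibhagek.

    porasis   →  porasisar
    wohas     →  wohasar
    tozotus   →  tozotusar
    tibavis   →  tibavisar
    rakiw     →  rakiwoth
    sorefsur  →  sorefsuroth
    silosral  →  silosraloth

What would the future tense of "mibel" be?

mibeloth

porasis and rakiw both have last vowel 'i' yet inflect differently (porasisar, rakiwoth), so the last vowel is not what conditions the rule; the final letter is.
"mibel" ends in -l. The one such stem in the data (silosral → silosraloth) adds -oth, so the same rule applies.
So mibel → mibeloth.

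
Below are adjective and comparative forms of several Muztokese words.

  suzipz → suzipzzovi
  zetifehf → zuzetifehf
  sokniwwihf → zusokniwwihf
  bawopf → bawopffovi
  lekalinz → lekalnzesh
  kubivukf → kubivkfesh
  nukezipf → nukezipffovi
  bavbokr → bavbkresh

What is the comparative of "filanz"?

bawopf and zetifehf both end in -f yet inflect differently (bawopffovi, zuzetifehf), so the final letter is not what conditions the rule; the second-to-last letter is.
"filanz" has second-to-last letter 'n'. The one such stem in the data (lekalinz → lekalnzesh) deletes the last vowel and adds -esh (as do bavbokr, kubivukf), so the same rule applies.
The other patterns: stems whose second-to-last letter is 'p' double the final consonant and add -ovi; stems whose second-to-last letter is 'h' add the prefix zu-.
So filanz → filnzesh.

filnzesh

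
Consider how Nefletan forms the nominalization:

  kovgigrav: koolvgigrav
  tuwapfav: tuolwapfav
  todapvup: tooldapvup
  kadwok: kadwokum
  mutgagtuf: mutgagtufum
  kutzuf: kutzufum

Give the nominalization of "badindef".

badindefum

todapvup and mutgagtuf both have last vowel 'u' yet inflect differently (tooldapvup, mutgagtufum), so the last vowel is not what conditions the rule; the final letter is.
"badindef" ends in -f. The stems ending in -f (mutgagtuf → mutgagtufum, kutzuf → kutzufum) add -um.
So badindef → badindefum.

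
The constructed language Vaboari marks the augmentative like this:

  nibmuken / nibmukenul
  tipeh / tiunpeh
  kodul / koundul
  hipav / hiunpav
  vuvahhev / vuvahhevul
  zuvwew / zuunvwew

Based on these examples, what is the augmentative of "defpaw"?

"defpaw" has 2 vowels. The stems with 2 vowels (zuvwew → zuunvwew, hipav → hiunpav, tipeh → tiunpeh) insert -un- after the first vowel.
So defpaw → deunfpaw.

deunfpaw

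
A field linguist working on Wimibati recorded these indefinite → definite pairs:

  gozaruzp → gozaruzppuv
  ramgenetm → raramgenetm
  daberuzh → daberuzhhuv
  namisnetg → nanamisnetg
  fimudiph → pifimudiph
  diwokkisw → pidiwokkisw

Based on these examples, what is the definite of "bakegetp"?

babakegetp

daberuzh and fimudiph both end in -h yet inflect differently (daberuzhhuv, pifimudiph), so the final letter is not what conditions the rule; the second-to-last letter is.
"bakegetp" has second-to-last letter 't'. The stems whose second-to-last letter is 't' (namisnetg → nanamisnetg, ramgenetm → raramgenetm) repeat the first consonant+vowel as a prefix.
The other patterns: stems whose second-to-last letter is 'z' double the final consonant and add -uv; stems whose second-to-last letter is 'p' or 's' add the prefix pi-.
So bakegetp → babakegetp.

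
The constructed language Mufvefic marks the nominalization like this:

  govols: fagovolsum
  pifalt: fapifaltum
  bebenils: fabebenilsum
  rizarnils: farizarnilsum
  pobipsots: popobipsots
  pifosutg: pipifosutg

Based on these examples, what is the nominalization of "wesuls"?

govols and pobipsots both end in -s yet inflect differently (fagovolsum, popobipsots), so the final letter is not what conditions the rule; the second-to-last letter is.
"wesuls" has second-to-last letter 'l'. The stems whose second-to-last letter is 'l' (govols → fagovolsum, pifalt → fapifaltum, bebenils → fabebenilsum) add fa- … -um around the stem.
So wesuls → fawesulsum.

fawesulsum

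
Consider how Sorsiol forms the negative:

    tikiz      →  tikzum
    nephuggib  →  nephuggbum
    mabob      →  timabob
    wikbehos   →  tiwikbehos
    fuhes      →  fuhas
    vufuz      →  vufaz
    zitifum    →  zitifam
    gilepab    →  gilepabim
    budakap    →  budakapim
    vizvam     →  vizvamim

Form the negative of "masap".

masapim

"masap" has last vowel 'a'. The stems whose last vowel is 'a' (gilepab → gilepabim, budakap → budakapim, vizvam → vizvamim) add -im.
The other patterns: stems whose last vowel is 'i' delete the last vowel and add -um; stems whose last vowel is 'o' add the prefix ti-; stems whose last vowel is 'e' or 'u' change the last vowel to 'a'.
So masap → masapim.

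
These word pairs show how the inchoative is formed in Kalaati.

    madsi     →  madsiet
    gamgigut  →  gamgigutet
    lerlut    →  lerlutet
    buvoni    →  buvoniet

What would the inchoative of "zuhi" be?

zuhiet

Every pair shown (madsi → madsiet, gamgigut → gamgigutet, lerlut → lerlutet, …) follows the same rule: add -et.
So zuhi → zuhiet.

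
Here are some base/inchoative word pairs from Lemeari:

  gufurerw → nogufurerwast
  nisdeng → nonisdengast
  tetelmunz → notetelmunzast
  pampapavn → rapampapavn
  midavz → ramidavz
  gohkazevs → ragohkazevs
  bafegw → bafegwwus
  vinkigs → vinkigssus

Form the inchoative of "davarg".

nodavargast

"davarg" has second-to-last letter 'r'. The one such stem in the data (gufurerw → nogufurerwast) adds no- … -ast around the stem, so the same rule applies.
So davarg → nodavargast.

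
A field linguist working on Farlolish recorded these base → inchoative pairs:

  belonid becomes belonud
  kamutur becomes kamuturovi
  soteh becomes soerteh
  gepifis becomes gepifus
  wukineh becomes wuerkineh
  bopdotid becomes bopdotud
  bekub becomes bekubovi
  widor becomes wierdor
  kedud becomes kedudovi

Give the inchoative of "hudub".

hudubovi

kedud and bopdotid both end in -d yet inflect differently (kedudovi, bopdotud), so the final letter is not what conditions the rule; the last vowel is.
"hudub" has last vowel 'u'. The stems whose last vowel is 'u' (bekub → bekubovi, kamutur → kamuturovi, kedud → kedudovi) add -ovi.
So hudub → hudubovi.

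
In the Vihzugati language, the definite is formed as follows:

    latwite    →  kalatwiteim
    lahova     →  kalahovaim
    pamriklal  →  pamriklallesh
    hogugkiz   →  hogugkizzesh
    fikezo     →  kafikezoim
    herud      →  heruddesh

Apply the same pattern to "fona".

"fona" ends in a vowel. The stems ending in a vowel (fikezo → kafikezoim, latwite → kalatwiteim, lahova → kalahovaim) add ka- … -im around the stem.
The other pattern: stems ending in a consonant double the final consonant and add -esh.
So fona → kafonaim.

kafonaim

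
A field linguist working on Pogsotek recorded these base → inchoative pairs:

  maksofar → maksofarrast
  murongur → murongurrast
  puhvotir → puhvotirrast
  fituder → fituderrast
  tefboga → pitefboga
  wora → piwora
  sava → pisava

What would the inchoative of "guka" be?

piguka

"guka" ends in -a. The stems ending in -a (tefboga → pitefboga, wora → piwora, sava → pisava) add the prefix pi-.
The other pattern: stems ending in -r double the final consonant and add -ast.
So guka → piguka.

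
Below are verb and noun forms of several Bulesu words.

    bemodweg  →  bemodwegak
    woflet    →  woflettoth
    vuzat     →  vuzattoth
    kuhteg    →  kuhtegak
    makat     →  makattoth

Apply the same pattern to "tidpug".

bemodweg and woflet both have last vowel 'e' yet inflect differently (bemodwegak, woflettoth), so the last vowel is not what conditions the rule; the final letter is.
"tidpug" ends in -g. The stems ending in -g (bemodweg → bemodwegak, kuhteg → kuhtegak) add -ak.
So tidpug → tidpugak.

tidpugak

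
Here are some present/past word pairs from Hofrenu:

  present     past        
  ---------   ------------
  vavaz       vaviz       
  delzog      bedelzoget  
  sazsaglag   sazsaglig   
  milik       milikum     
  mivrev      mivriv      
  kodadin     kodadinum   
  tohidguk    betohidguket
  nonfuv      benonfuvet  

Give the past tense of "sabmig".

mivrev and nonfuv both end in -v yet inflect differently (mivriv, benonfuvet), so the final letter is not what conditions the rule; the last vowel is.
"sabmig" has last vowel 'i'. The stems whose last vowel is 'i' (milik → milikum, kodadin → kodadinum) add -um.
The other patterns: stems whose last vowel is 'a' or 'e' change the last vowel to 'i'; stems whose last vowel is 'o' or 'u' add be- … -et around the stem.
So sabmig → sabmigum.

sabmigum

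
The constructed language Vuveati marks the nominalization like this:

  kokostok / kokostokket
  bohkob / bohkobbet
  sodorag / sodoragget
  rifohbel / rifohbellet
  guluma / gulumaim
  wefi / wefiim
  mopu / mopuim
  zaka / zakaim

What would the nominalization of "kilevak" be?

kilevakket

sodorag and guluma both have last vowel 'a' yet inflect differently (sodoragget, gulumaim), so the last vowel is not what conditions the rule; whether the stem ends in a vowel or a consonant is.
"kilevak" ends in a consonant. The stems ending in a consonant (kokostok → kokostokket, bohkob → bohkobbet, sodorag → sodoragget) double the final consonant and add -et.
So kilevak → kilevakket.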